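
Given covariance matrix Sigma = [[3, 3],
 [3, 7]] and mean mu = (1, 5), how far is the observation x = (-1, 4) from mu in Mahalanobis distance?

Step 1 — centre the observation: (x - mu) = (-2, -1).

Step 2 — invert Sigma. det(Sigma) = 3·7 - (3)² = 12.
  Sigma^{-1} = (1/det) · [[d, -b], [-b, a]] = [[0.5833, -0.25],
 [-0.25, 0.25]].

Step 3 — form the quadratic (x - mu)^T · Sigma^{-1} · (x - mu):
  Sigma^{-1} · (x - mu) = (-0.9167, 0.25).
  (x - mu)^T · [Sigma^{-1} · (x - mu)] = (-2)·(-0.9167) + (-1)·(0.25) = 1.5833.

Step 4 — take square root: d = √(1.5833) ≈ 1.2583.

d(x, mu) = √(1.5833) ≈ 1.2583


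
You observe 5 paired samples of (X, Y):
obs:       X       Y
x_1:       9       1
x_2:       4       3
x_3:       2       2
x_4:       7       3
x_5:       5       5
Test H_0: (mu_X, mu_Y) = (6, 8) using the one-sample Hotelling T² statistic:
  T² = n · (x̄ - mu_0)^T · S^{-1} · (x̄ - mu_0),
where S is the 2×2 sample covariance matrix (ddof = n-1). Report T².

Step 1 — sample mean vector:
  mean(X) = (9 + 4 + 2 + 7 + 5) / 5 = 27/5 = 5.4
  mean(Y) = (1 + 3 + 2 + 3 + 5) / 5 = 14/5 = 2.8
  x̄ = (5.4, 2.8),  deviation x̄ - mu_0 = (5.4, 2.8) - (6, 8) = (-0.6, -5.2).

Step 2 — sample covariance matrix, S[i,j] = (1/(n-1)) · Σ_k (x_{k,i} - mean_i) · (x_{k,j} - mean_j), divisor n-1 = 4:
  S[X,X] = ((3.6)·(3.6) + (-1.4)·(-1.4) + (-3.4)·(-3.4) + (1.6)·(1.6) + (-0.4)·(-0.4)) / 4 = 29.2/4 = 7.3
  S[X,Y] = ((3.6)·(-1.8) + (-1.4)·(0.2) + (-3.4)·(-0.8) + (1.6)·(0.2) + (-0.4)·(2.2)) / 4 = -4.6/4 = -1.15
  S[Y,Y] = ((-1.8)·(-1.8) + (0.2)·(0.2) + (-0.8)·(-0.8) + (0.2)·(0.2) + (2.2)·(2.2)) / 4 = 8.8/4 = 2.2
  S = [[7.3, -1.15],
 [-1.15, 2.2]].

Step 3 — invert S. det(S) = 7.3·2.2 - (-1.15)² = 14.7375.
  S^{-1} = (1/det) · [[d, -b], [-b, a]] = [[0.1493, 0.078],
 [0.078, 0.4953]].

Step 4 — quadratic form (x̄ - mu_0)^T · S^{-1} · (x̄ - mu_0):
  S^{-1} · (x̄ - mu_0) = (-0.4953, -2.6226),
  (x̄ - mu_0)^T · [...] = (-0.6)·(-0.4953) + (-5.2)·(-2.6226) = 13.9345.

Step 5 — scale by n: T² = 5 · 13.9345 = 69.6726.

T² ≈ 69.6726


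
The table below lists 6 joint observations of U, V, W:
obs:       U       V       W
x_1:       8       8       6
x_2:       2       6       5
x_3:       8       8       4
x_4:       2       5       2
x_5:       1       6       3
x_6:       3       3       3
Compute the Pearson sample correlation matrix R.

Step 1 — column means:
  mean(U) = (8 + 2 + 8 + 2 + 1 + 3) / 6 = 24/6 = 4
  mean(V) = (8 + 6 + 8 + 5 + 6 + 3) / 6 = 36/6 = 6
  mean(W) = (6 + 5 + 4 + 2 + 3 + 3) / 6 = 23/6 = 3.8333

Step 2 — sample variances and covariances s[i,j] = (1/(n-1)) · Σ_k (x_{k,i} - mean_i) · (x_{k,j} - mean_j), with n-1 = 5:
  s[U,U] = ((4)·(4) + (-2)·(-2) + (4)·(4) + (-2)·(-2) + (-3)·(-3) + (-1)·(-1)) / 5 = 50/5 = 10
  s[U,V] = ((4)·(2) + (-2)·(0) + (4)·(2) + (-2)·(-1) + (-3)·(0) + (-1)·(-3)) / 5 = 21/5 = 4.2
  s[U,W] = ((4)·(2.1667) + (-2)·(1.1667) + (4)·(0.1667) + (-2)·(-1.8333) + (-3)·(-0.8333) + (-1)·(-0.8333)) / 5 = 14/5 = 2.8
  s[V,V] = ((2)·(2) + (0)·(0) + (2)·(2) + (-1)·(-1) + (0)·(0) + (-3)·(-3)) / 5 = 18/5 = 3.6
  s[V,W] = ((2)·(2.1667) + (0)·(1.1667) + (2)·(0.1667) + (-1)·(-1.8333) + (0)·(-0.8333) + (-3)·(-0.8333)) / 5 = 9/5 = 1.8
  s[W,W] = ((2.1667)·(2.1667) + (1.1667)·(1.1667) + (0.1667)·(0.1667) + (-1.8333)·(-1.8333) + (-0.8333)·(-0.8333) + (-0.8333)·(-0.8333)) / 5 = 10.8333/5 = 2.1667
  Sample standard deviations s_i = √(s[i,i]):
  s(U) = √(10) = 3.1623
  s(V) = √(3.6) = 1.8974
  s(W) = √(2.1667) = 1.472

Step 3 — r_{ij} = s_{ij} / (s_i · s_j):
  r[U,U] = 1 (diagonal).
  r[U,V] = 4.2 / (3.1623 · 1.8974) = 4.2 / 6 = 0.7
  r[U,W] = 2.8 / (3.1623 · 1.472) = 2.8 / 4.6547 = 0.6015
  r[V,V] = 1 (diagonal).
  r[V,W] = 1.8 / (1.8974 · 1.472) = 1.8 / 2.7928 = 0.6445
  r[W,W] = 1 (diagonal).

R is symmetric with unit diagonal. Assembling:

R = [[1, 0.7, 0.6015],
 [0.7, 1, 0.6445],
 [0.6015, 0.6445, 1]]


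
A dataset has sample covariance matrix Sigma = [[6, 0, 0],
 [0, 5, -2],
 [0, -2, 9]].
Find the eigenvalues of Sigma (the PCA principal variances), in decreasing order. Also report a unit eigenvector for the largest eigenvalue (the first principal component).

Step 1 — characteristic polynomial p(λ) = det(λI - Sigma) = λ³ - tr·λ² + c_1·λ - det, where tr = trace, c_1 = sum of the principal 2×2 minors, det = det(Sigma):
  tr = 6 + 5 + 9 = 20,
  c_1 = (6·5 - (0)²) + (6·9 - (0)²) + (5·9 - (-2)²) = 30 + 54 + 41 = 125,
  det = 6·(5·9 - (-2)²) - (0)·((0)·9 - (-2)·(0)) + (0)·((0)·(-2) - 5·(0)) = 6·(41) - (0)·(0) + (0)·(0) = 246.
  So p(λ) = λ³ - 20λ² + 125λ - 246.
Step 2 — look for an integer root (rational root theorem: any rational root is an integer divisor of 246). Testing λ = 6:
  p(6) = 216 - 720 + 750 - 246 = 0  ✓
  Dividing out (λ - 6): p(λ) = (λ - 6)(λ² - 14λ + 41).
Step 3 — remaining eigenvalues from the quadratic λ² - 14λ + 41 = 0:
  Δ = 14² - 4·41 = 196 - 164 = 32,  λ = (14 ± √32)/2 = (14 ± 5.6569)/2 ≈ 9.8284 or 4.1716.
  Sorted: λ_1 = 9.8284,  λ_2 = 6,  λ_3 = 4.1716  (check: sum = 20 = tr ✓).

Step 4 — unit eigenvector for λ_1 ≈ 9.8284: v spans the null space of (Sigma - λ_1 I), whose rows are
  r_1 = (-3.8284, 0, 0),  r_2 = (0, -4.8284, -2),  r_3 = (0, -2, -0.8284).
  v is orthogonal to every row, so take v ∝ r_1 × r_2 = ((0)·(-2) - (0)·(-4.8284), (0)·(0) - (-3.8284)·(-2), (-3.8284)·(-4.8284) - (0)·(0)) ≈ (0, -7.6569, 18.4853).
  Rescale (multiply by -1 so the first nonzero entry is positive): u = (0, 7.6569, -18.4853).
  ||u|| = √((0)² + (7.6569)² + (-18.4853)²) = √(400.333) ≈ 20.0083,  v_1 = u/||u|| ≈ (0, 0.3827, -0.9239) (||v_1|| = 1).

λ_1 = 9.8284,  λ_2 = 6,  λ_3 = 4.1716;  v_1 ≈ (0, 0.3827, -0.9239)


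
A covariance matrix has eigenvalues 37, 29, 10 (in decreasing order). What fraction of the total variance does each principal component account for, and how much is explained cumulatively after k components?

Step 1 — total variance = trace(Sigma) = Σ λ_i = 37 + 29 + 10 = 76.

Step 2 — fraction explained by component i = λ_i / Σ λ:
  PC1: 37/76 = 0.4868
  PC2: 29/76 = 0.3816
  PC3: 10/76 = 0.1316

Step 3 — cumulative fraction after k components = (λ_1 + ... + λ_k) / Σ λ:
  k = 1: 37/76 = 0.4868
  k = 2: (37 + 29)/76 = 66/76 = 0.8684
  k = 3: (37 + 29 + 10)/76 = 76/76 = 1

Summary (fraction, with percent):

explained: PC1 0.4868 (48.68%), PC2 0.3816 (38.16%), PC3 0.1316 (13.16%);  cumulative: 0.4868, 0.8684, 1


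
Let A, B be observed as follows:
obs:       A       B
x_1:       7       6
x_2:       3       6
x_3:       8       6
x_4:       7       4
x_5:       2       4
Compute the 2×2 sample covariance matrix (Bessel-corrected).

Step 1 — column means:
  mean(A) = (7 + 3 + 8 + 7 + 2) / 5 = 27/5 = 5.4
  mean(B) = (6 + 6 + 6 + 4 + 4) / 5 = 26/5 = 5.2

Step 2 — sample covariance S[i,j] = (1/(n-1)) · Σ_k (x_{k,i} - mean_i) · (x_{k,j} - mean_j), with n-1 = 4.
  S[A,A] = ((1.6)·(1.6) + (-2.4)·(-2.4) + (2.6)·(2.6) + (1.6)·(1.6) + (-3.4)·(-3.4)) / 4 = 29.2/4 = 7.3
  S[A,B] = ((1.6)·(0.8) + (-2.4)·(0.8) + (2.6)·(0.8) + (1.6)·(-1.2) + (-3.4)·(-1.2)) / 4 = 3.6/4 = 0.9
  S[B,B] = ((0.8)·(0.8) + (0.8)·(0.8) + (0.8)·(0.8) + (-1.2)·(-1.2) + (-1.2)·(-1.2)) / 4 = 4.8/4 = 1.2

S is symmetric (S[j,i] = S[i,j]). Assembling:

S = [[7.3, 0.9],
 [0.9, 1.2]]


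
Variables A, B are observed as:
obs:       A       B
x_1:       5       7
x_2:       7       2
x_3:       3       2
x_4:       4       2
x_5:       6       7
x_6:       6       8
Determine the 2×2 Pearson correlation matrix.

Step 1 — column means:
  mean(A) = (5 + 7 + 3 + 4 + 6 + 6) / 6 = 31/6 = 5.1667
  mean(B) = (7 + 2 + 2 + 2 + 7 + 8) / 6 = 28/6 = 4.6667

Step 2 — sample variances and covariances s[i,j] = (1/(n-1)) · Σ_k (x_{k,i} - mean_i) · (x_{k,j} - mean_j), with n-1 = 5:
  s[A,A] = ((-0.1667)·(-0.1667) + (1.8333)·(1.8333) + (-2.1667)·(-2.1667) + (-1.1667)·(-1.1667) + (0.8333)·(0.8333) + (0.8333)·(0.8333)) / 5 = 10.8333/5 = 2.1667
  s[A,B] = ((-0.1667)·(2.3333) + (1.8333)·(-2.6667) + (-2.1667)·(-2.6667) + (-1.1667)·(-2.6667) + (0.8333)·(2.3333) + (0.8333)·(3.3333)) / 5 = 8.3333/5 = 1.6667
  s[B,B] = ((2.3333)·(2.3333) + (-2.6667)·(-2.6667) + (-2.6667)·(-2.6667) + (-2.6667)·(-2.6667) + (2.3333)·(2.3333) + (3.3333)·(3.3333)) / 5 = 43.3333/5 = 8.6667
  Sample standard deviations s_i = √(s[i,i]):
  s(A) = √(2.1667) = 1.472
  s(B) = √(8.6667) = 2.9439

Step 3 — r_{ij} = s_{ij} / (s_i · s_j):
  r[A,A] = 1 (diagonal).
  r[A,B] = 1.6667 / (1.472 · 2.9439) = 1.6667 / 4.3333 = 0.3846
  r[B,B] = 1 (diagonal).

R is symmetric with unit diagonal. Assembling:

R = [[1, 0.3846],
 [0.3846, 1]]


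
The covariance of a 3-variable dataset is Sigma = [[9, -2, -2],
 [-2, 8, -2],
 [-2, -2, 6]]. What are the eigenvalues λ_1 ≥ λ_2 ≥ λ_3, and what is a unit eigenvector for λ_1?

Step 1 — characteristic polynomial p(λ) = det(λI - Sigma) = λ³ - tr·λ² + c_1·λ - det, where tr = trace, c_1 = sum of the principal 2×2 minors, det = det(Sigma):
  tr = 9 + 8 + 6 = 23,
  c_1 = (9·8 - (-2)²) + (9·6 - (-2)²) + (8·6 - (-2)²) = 68 + 50 + 44 = 162,
  det = 9·(8·6 - (-2)²) - (-2)·((-2)·6 - (-2)·(-2)) + (-2)·((-2)·(-2) - 8·(-2)) = 9·(44) - (-2)·(-16) + (-2)·(20) = 324.
  So p(λ) = λ³ - 23λ² + 162λ - 324.
Step 2 — look for an integer root (rational root theorem: any rational root is an integer divisor of 324). Testing λ = 9:
  p(9) = 729 - 1863 + 1458 - 324 = 0  ✓
  Dividing out (λ - 9): p(λ) = (λ - 9)(λ² - 14λ + 36).
Step 3 — remaining eigenvalues from the quadratic λ² - 14λ + 36 = 0:
  Δ = 14² - 4·36 = 196 - 144 = 52,  λ = (14 ± √52)/2 = (14 ± 7.2111)/2 ≈ 10.6056 or 3.3944.
  Sorted: λ_1 = 10.6056,  λ_2 = 9,  λ_3 = 3.3944  (check: sum = 23 = tr ✓).

Step 4 — unit eigenvector for λ_1 ≈ 10.6056: v spans the null space of (Sigma - λ_1 I), whose rows are
  r_1 = (-1.6056, -2, -2),  r_2 = (-2, -2.6056, -2),  r_3 = (-2, -2, -4.6056).
  v is orthogonal to every row, so take v ∝ r_1 × r_2 = ((-2)·(-2) - (-2)·(-2.6056), (-2)·(-2) - (-1.6056)·(-2), (-1.6056)·(-2.6056) - (-2)·(-2)) ≈ (-1.2111, 0.7889, 0.1833).
  Rescale (multiply by -1 so the first nonzero entry is positive): u = (1.2111, -0.7889, -0.1833).
  ||u|| = √((1.2111)² + (-0.7889)² + (-0.1833)²) = √(2.1227) ≈ 1.457,  v_1 = u/||u|| ≈ (0.8313, -0.5415, -0.1258) (||v_1|| = 1).

λ_1 = 10.6056,  λ_2 = 9,  λ_3 = 3.3944;  v_1 ≈ (0.8313, -0.5415, -0.1258)


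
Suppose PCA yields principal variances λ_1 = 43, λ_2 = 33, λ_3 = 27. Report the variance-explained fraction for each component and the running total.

Step 1 — total variance = trace(Sigma) = Σ λ_i = 43 + 33 + 27 = 103.

Step 2 — fraction explained by component i = λ_i / Σ λ:
  PC1: 43/103 = 0.4175
  PC2: 33/103 = 0.3204
  PC3: 27/103 = 0.2621

Step 3 — cumulative fraction after k components = (λ_1 + ... + λ_k) / Σ λ:
  k = 1: 43/103 = 0.4175
  k = 2: (43 + 33)/103 = 76/103 = 0.7379
  k = 3: (43 + 33 + 27)/103 = 103/103 = 1

Summary (fraction, with percent):

explained: PC1 0.4175 (41.75%), PC2 0.3204 (32.04%), PC3 0.2621 (26.21%);  cumulative: 0.4175, 0.7379, 1


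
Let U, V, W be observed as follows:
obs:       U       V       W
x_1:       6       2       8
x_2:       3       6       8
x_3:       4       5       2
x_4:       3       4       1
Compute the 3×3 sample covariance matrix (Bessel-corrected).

Step 1 — column means:
  mean(U) = (6 + 3 + 4 + 3) / 4 = 16/4 = 4
  mean(V) = (2 + 6 + 5 + 4) / 4 = 17/4 = 4.25
  mean(W) = (8 + 8 + 2 + 1) / 4 = 19/4 = 4.75

Step 2 — sample covariance S[i,j] = (1/(n-1)) · Σ_k (x_{k,i} - mean_i) · (x_{k,j} - mean_j), with n-1 = 3.
  S[U,U] = ((2)·(2) + (-1)·(-1) + (0)·(0) + (-1)·(-1)) / 3 = 6/3 = 2
  S[U,V] = ((2)·(-2.25) + (-1)·(1.75) + (0)·(0.75) + (-1)·(-0.25)) / 3 = -6/3 = -2
  S[U,W] = ((2)·(3.25) + (-1)·(3.25) + (0)·(-2.75) + (-1)·(-3.75)) / 3 = 7/3 = 2.3333
  S[V,V] = ((-2.25)·(-2.25) + (1.75)·(1.75) + (0.75)·(0.75) + (-0.25)·(-0.25)) / 3 = 8.75/3 = 2.9167
  S[V,W] = ((-2.25)·(3.25) + (1.75)·(3.25) + (0.75)·(-2.75) + (-0.25)·(-3.75)) / 3 = -2.75/3 = -0.9167
  S[W,W] = ((3.25)·(3.25) + (3.25)·(3.25) + (-2.75)·(-2.75) + (-3.75)·(-3.75)) / 3 = 42.75/3 = 14.25

S is symmetric (S[j,i] = S[i,j]). Assembling:

S = [[2, -2, 2.3333],
 [-2, 2.9167, -0.9167],
 [2.3333, -0.9167, 14.25]]


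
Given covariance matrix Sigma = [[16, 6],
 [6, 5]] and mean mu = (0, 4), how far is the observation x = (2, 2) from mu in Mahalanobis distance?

Step 1 — centre the observation: (x - mu) = (2, -2).

Step 2 — invert Sigma. det(Sigma) = 16·5 - (6)² = 44.
  Sigma^{-1} = (1/det) · [[d, -b], [-b, a]] = [[0.1136, -0.1364],
 [-0.1364, 0.3636]].

Step 3 — form the quadratic (x - mu)^T · Sigma^{-1} · (x - mu):
  Sigma^{-1} · (x - mu) = (0.5, -1).
  (x - mu)^T · [Sigma^{-1} · (x - mu)] = (2)·(0.5) + (-2)·(-1) = 3.

Step 4 — take square root: d = √(3) ≈ 1.7321.

d(x, mu) = √(3) ≈ 1.7321


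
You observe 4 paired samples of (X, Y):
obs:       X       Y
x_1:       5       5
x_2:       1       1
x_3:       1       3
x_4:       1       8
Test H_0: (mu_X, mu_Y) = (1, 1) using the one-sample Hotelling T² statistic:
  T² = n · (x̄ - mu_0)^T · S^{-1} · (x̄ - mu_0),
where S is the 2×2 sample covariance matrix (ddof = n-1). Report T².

Step 1 — sample mean vector:
  mean(X) = (5 + 1 + 1 + 1) / 4 = 8/4 = 2
  mean(Y) = (5 + 1 + 3 + 8) / 4 = 17/4 = 4.25
  x̄ = (2, 4.25),  deviation x̄ - mu_0 = (2, 4.25) - (1, 1) = (1, 3.25).

Step 2 — sample covariance matrix, S[i,j] = (1/(n-1)) · Σ_k (x_{k,i} - mean_i) · (x_{k,j} - mean_j), divisor n-1 = 3:
  S[X,X] = ((3)·(3) + (-1)·(-1) + (-1)·(-1) + (-1)·(-1)) / 3 = 12/3 = 4
  S[X,Y] = ((3)·(0.75) + (-1)·(-3.25) + (-1)·(-1.25) + (-1)·(3.75)) / 3 = 3/3 = 1
  S[Y,Y] = ((0.75)·(0.75) + (-3.25)·(-3.25) + (-1.25)·(-1.25) + (3.75)·(3.75)) / 3 = 26.75/3 = 8.9167
  S = [[4, 1],
 [1, 8.9167]].

Step 3 — invert S. det(S) = 4·8.9167 - (1)² = 34.6667.
  S^{-1} = (1/det) · [[d, -b], [-b, a]] = [[0.2572, -0.0288],
 [-0.0288, 0.1154]].

Step 4 — quadratic form (x̄ - mu_0)^T · S^{-1} · (x̄ - mu_0):
  S^{-1} · (x̄ - mu_0) = (0.1635, 0.3462),
  (x̄ - mu_0)^T · [...] = (1)·(0.1635) + (3.25)·(0.3462) = 1.2885.

Step 5 — scale by n: T² = 4 · 1.2885 = 5.1538.

T² ≈ 5.1538


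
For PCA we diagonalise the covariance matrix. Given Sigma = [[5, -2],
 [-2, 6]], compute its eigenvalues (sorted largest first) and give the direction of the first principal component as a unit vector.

Step 1 — characteristic polynomial of 2×2 Sigma:
  det(Sigma - λI) = λ² - trace · λ + det = 0.
  trace = 5 + 6 = 11, det = 5·6 - (-2)² = 26.
Step 2 — discriminant:
  Δ = trace² - 4·det = 121 - 104 = 17.
Step 3 — eigenvalues:
  λ = (trace ± √Δ)/2 = (11 ± 4.1231)/2,
  λ_1 = 7.5616,  λ_2 = 3.4384.

Step 4 — unit eigenvector for λ_1: solve (Sigma - λ_1 I)v = 0. First row:
  (5 - 7.5616)·v_x + (-2)·v_y = 0, i.e. (-2.5616)·v_x + (-2)·v_y = 0,
  so v ∝ (b, λ_1 - a) = (-2, 2.5616); multiply by -1 so the first entry is positive: u = (2, -2.5616).
  ||u|| = √((2)² + (-2.5616)²) = √(10.5616) ≈ 3.2499,
  v_1 = u/||u|| ≈ (0.6154, -0.7882) (||v_1|| = 1).

λ_1 = 7.5616,  λ_2 = 3.4384;  v_1 ≈ (0.6154, -0.7882)


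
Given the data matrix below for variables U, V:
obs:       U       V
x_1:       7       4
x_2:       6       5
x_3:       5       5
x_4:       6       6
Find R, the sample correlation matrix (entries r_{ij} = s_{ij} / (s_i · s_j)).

Step 1 — column means:
  mean(U) = (7 + 6 + 5 + 6) / 4 = 24/4 = 6
  mean(V) = (4 + 5 + 5 + 6) / 4 = 20/4 = 5

Step 2 — sample variances and covariances s[i,j] = (1/(n-1)) · Σ_k (x_{k,i} - mean_i) · (x_{k,j} - mean_j), with n-1 = 3:
  s[U,U] = ((1)·(1) + (0)·(0) + (-1)·(-1) + (0)·(0)) / 3 = 2/3 = 0.6667
  s[U,V] = ((1)·(-1) + (0)·(0) + (-1)·(0) + (0)·(1)) / 3 = -1/3 = -0.3333
  s[V,V] = ((-1)·(-1) + (0)·(0) + (0)·(0) + (1)·(1)) / 3 = 2/3 = 0.6667
  Sample standard deviations s_i = √(s[i,i]):
  s(U) = √(0.6667) = 0.8165
  s(V) = √(0.6667) = 0.8165

Step 3 — r_{ij} = s_{ij} / (s_i · s_j):
  r[U,U] = 1 (diagonal).
  r[U,V] = -0.3333 / (0.8165 · 0.8165) = -0.3333 / 0.6667 = -0.5
  r[V,V] = 1 (diagonal).

R is symmetric with unit diagonal. Assembling:

R = [[1, -0.5],
 [-0.5, 1]]


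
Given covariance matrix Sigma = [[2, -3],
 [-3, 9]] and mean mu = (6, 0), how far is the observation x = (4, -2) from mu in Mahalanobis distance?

Step 1 — centre the observation: (x - mu) = (-2, -2).

Step 2 — invert Sigma. det(Sigma) = 2·9 - (-3)² = 9.
  Sigma^{-1} = (1/det) · [[d, -b], [-b, a]] = [[1, 0.3333],
 [0.3333, 0.2222]].

Step 3 — form the quadratic (x - mu)^T · Sigma^{-1} · (x - mu):
  Sigma^{-1} · (x - mu) = (-2.6667, -1.1111).
  (x - mu)^T · [Sigma^{-1} · (x - mu)] = (-2)·(-2.6667) + (-2)·(-1.1111) = 7.5556.

Step 4 — take square root: d = √(7.5556) ≈ 2.7487.

d(x, mu) = √(7.5556) ≈ 2.7487


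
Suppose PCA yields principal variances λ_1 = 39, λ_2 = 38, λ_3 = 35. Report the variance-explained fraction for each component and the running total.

Step 1 — total variance = trace(Sigma) = Σ λ_i = 39 + 38 + 35 = 112.

Step 2 — fraction explained by component i = λ_i / Σ λ:
  PC1: 39/112 = 0.3482
  PC2: 38/112 = 0.3393
  PC3: 35/112 = 0.3125

Step 3 — cumulative fraction after k components = (λ_1 + ... + λ_k) / Σ λ:
  k = 1: 39/112 = 0.3482
  k = 2: (39 + 38)/112 = 77/112 = 0.6875
  k = 3: (39 + 38 + 35)/112 = 112/112 = 1

Summary (fraction, with percent):

explained: PC1 0.3482 (34.82%), PC2 0.3393 (33.93%), PC3 0.3125 (31.25%);  cumulative: 0.3482, 0.6875, 1


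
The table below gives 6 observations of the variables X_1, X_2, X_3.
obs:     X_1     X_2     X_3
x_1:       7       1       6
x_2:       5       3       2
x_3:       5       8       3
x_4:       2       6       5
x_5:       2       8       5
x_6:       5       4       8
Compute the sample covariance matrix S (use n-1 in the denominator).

Step 1 — column means:
  mean(X_1) = (7 + 5 + 5 + 2 + 2 + 5) / 6 = 26/6 = 4.3333
  mean(X_2) = (1 + 3 + 8 + 6 + 8 + 4) / 6 = 30/6 = 5
  mean(X_3) = (6 + 2 + 3 + 5 + 5 + 8) / 6 = 29/6 = 4.8333

Step 2 — sample covariance S[i,j] = (1/(n-1)) · Σ_k (x_{k,i} - mean_i) · (x_{k,j} - mean_j), with n-1 = 5.
  S[X_1,X_1] = ((2.6667)·(2.6667) + (0.6667)·(0.6667) + (0.6667)·(0.6667) + (-2.3333)·(-2.3333) + (-2.3333)·(-2.3333) + (0.6667)·(0.6667)) / 5 = 19.3333/5 = 3.8667
  S[X_1,X_2] = ((2.6667)·(-4) + (0.6667)·(-2) + (0.6667)·(3) + (-2.3333)·(1) + (-2.3333)·(3) + (0.6667)·(-1)) / 5 = -20/5 = -4
  S[X_1,X_3] = ((2.6667)·(1.1667) + (0.6667)·(-2.8333) + (0.6667)·(-1.8333) + (-2.3333)·(0.1667) + (-2.3333)·(0.1667) + (0.6667)·(3.1667)) / 5 = 1.3333/5 = 0.2667
  S[X_2,X_2] = ((-4)·(-4) + (-2)·(-2) + (3)·(3) + (1)·(1) + (3)·(3) + (-1)·(-1)) / 5 = 40/5 = 8
  S[X_2,X_3] = ((-4)·(1.1667) + (-2)·(-2.8333) + (3)·(-1.8333) + (1)·(0.1667) + (3)·(0.1667) + (-1)·(3.1667)) / 5 = -7/5 = -1.4
  S[X_3,X_3] = ((1.1667)·(1.1667) + (-2.8333)·(-2.8333) + (-1.8333)·(-1.8333) + (0.1667)·(0.1667) + (0.1667)·(0.1667) + (3.1667)·(3.1667)) / 5 = 22.8333/5 = 4.5667

S is symmetric (S[j,i] = S[i,j]). Assembling:

S = [[3.8667, -4, 0.2667],
 [-4, 8, -1.4],
 [0.2667, -1.4, 4.5667]]


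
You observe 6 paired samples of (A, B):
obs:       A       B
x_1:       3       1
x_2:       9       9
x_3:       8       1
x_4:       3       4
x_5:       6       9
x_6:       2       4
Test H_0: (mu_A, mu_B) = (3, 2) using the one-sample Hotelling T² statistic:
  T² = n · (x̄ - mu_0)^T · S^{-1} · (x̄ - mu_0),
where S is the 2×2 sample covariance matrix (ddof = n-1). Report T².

Step 1 — sample mean vector:
  mean(A) = (3 + 9 + 8 + 3 + 6 + 2) / 6 = 31/6 = 5.1667
  mean(B) = (1 + 9 + 1 + 4 + 9 + 4) / 6 = 28/6 = 4.6667
  x̄ = (5.1667, 4.6667),  deviation x̄ - mu_0 = (5.1667, 4.6667) - (3, 2) = (2.1667, 2.6667).

Step 2 — sample covariance matrix, S[i,j] = (1/(n-1)) · Σ_k (x_{k,i} - mean_i) · (x_{k,j} - mean_j), divisor n-1 = 5:
  S[A,A] = ((-2.1667)·(-2.1667) + (3.8333)·(3.8333) + (2.8333)·(2.8333) + (-2.1667)·(-2.1667) + (0.8333)·(0.8333) + (-3.1667)·(-3.1667)) / 5 = 42.8333/5 = 8.5667
  S[A,B] = ((-2.1667)·(-3.6667) + (3.8333)·(4.3333) + (2.8333)·(-3.6667) + (-2.1667)·(-0.6667) + (0.8333)·(4.3333) + (-3.1667)·(-0.6667)) / 5 = 21.3333/5 = 4.2667
  S[B,B] = ((-3.6667)·(-3.6667) + (4.3333)·(4.3333) + (-3.6667)·(-3.6667) + (-0.6667)·(-0.6667) + (4.3333)·(4.3333) + (-0.6667)·(-0.6667)) / 5 = 65.3333/5 = 13.0667
  S = [[8.5667, 4.2667],
 [4.2667, 13.0667]].

Step 3 — invert S. det(S) = 8.5667·13.0667 - (4.2667)² = 93.7333.
  S^{-1} = (1/det) · [[d, -b], [-b, a]] = [[0.1394, -0.0455],
 [-0.0455, 0.0914]].

Step 4 — quadratic form (x̄ - mu_0)^T · S^{-1} · (x̄ - mu_0):
  S^{-1} · (x̄ - mu_0) = (0.1807, 0.1451),
  (x̄ - mu_0)^T · [...] = (2.1667)·(0.1807) + (2.6667)·(0.1451) = 0.7783.

Step 5 — scale by n: T² = 6 · 0.7783 = 4.67.

T² ≈ 4.67


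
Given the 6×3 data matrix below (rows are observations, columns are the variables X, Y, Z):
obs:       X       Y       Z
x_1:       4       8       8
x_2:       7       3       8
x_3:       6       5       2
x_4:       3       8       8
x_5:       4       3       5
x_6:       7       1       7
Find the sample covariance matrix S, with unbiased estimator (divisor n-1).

Step 1 — column means:
  mean(X) = (4 + 7 + 6 + 3 + 4 + 7) / 6 = 31/6 = 5.1667
  mean(Y) = (8 + 3 + 5 + 8 + 3 + 1) / 6 = 28/6 = 4.6667
  mean(Z) = (8 + 8 + 2 + 8 + 5 + 7) / 6 = 38/6 = 6.3333

Step 2 — sample covariance S[i,j] = (1/(n-1)) · Σ_k (x_{k,i} - mean_i) · (x_{k,j} - mean_j), with n-1 = 5.
  S[X,X] = ((-1.1667)·(-1.1667) + (1.8333)·(1.8333) + (0.8333)·(0.8333) + (-2.1667)·(-2.1667) + (-1.1667)·(-1.1667) + (1.8333)·(1.8333)) / 5 = 14.8333/5 = 2.9667
  S[X,Y] = ((-1.1667)·(3.3333) + (1.8333)·(-1.6667) + (0.8333)·(0.3333) + (-2.1667)·(3.3333) + (-1.1667)·(-1.6667) + (1.8333)·(-3.6667)) / 5 = -18.6667/5 = -3.7333
  S[X,Z] = ((-1.1667)·(1.6667) + (1.8333)·(1.6667) + (0.8333)·(-4.3333) + (-2.1667)·(1.6667) + (-1.1667)·(-1.3333) + (1.8333)·(0.6667)) / 5 = -3.3333/5 = -0.6667
  S[Y,Y] = ((3.3333)·(3.3333) + (-1.6667)·(-1.6667) + (0.3333)·(0.3333) + (3.3333)·(3.3333) + (-1.6667)·(-1.6667) + (-3.6667)·(-3.6667)) / 5 = 41.3333/5 = 8.2667
  S[Y,Z] = ((3.3333)·(1.6667) + (-1.6667)·(1.6667) + (0.3333)·(-4.3333) + (3.3333)·(1.6667) + (-1.6667)·(-1.3333) + (-3.6667)·(0.6667)) / 5 = 6.6667/5 = 1.3333
  S[Z,Z] = ((1.6667)·(1.6667) + (1.6667)·(1.6667) + (-4.3333)·(-4.3333) + (1.6667)·(1.6667) + (-1.3333)·(-1.3333) + (0.6667)·(0.6667)) / 5 = 29.3333/5 = 5.8667

S is symmetric (S[j,i] = S[i,j]). Assembling:

S = [[2.9667, -3.7333, -0.6667],
 [-3.7333, 8.2667, 1.3333],
 [-0.6667, 1.3333, 5.8667]]


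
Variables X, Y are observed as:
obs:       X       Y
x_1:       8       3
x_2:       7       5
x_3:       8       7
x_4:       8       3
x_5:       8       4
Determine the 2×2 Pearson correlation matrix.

Step 1 — column means:
  mean(X) = (8 + 7 + 8 + 8 + 8) / 5 = 39/5 = 7.8
  mean(Y) = (3 + 5 + 7 + 3 + 4) / 5 = 22/5 = 4.4

Step 2 — sample variances and covariances s[i,j] = (1/(n-1)) · Σ_k (x_{k,i} - mean_i) · (x_{k,j} - mean_j), with n-1 = 4:
  s[X,X] = ((0.2)·(0.2) + (-0.8)·(-0.8) + (0.2)·(0.2) + (0.2)·(0.2) + (0.2)·(0.2)) / 4 = 0.8/4 = 0.2
  s[X,Y] = ((0.2)·(-1.4) + (-0.8)·(0.6) + (0.2)·(2.6) + (0.2)·(-1.4) + (0.2)·(-0.4)) / 4 = -0.6/4 = -0.15
  s[Y,Y] = ((-1.4)·(-1.4) + (0.6)·(0.6) + (2.6)·(2.6) + (-1.4)·(-1.4) + (-0.4)·(-0.4)) / 4 = 11.2/4 = 2.8
  Sample standard deviations s_i = √(s[i,i]):
  s(X) = √(0.2) = 0.4472
  s(Y) = √(2.8) = 1.6733

Step 3 — r_{ij} = s_{ij} / (s_i · s_j):
  r[X,X] = 1 (diagonal).
  r[X,Y] = -0.15 / (0.4472 · 1.6733) = -0.15 / 0.7483 = -0.2004
  r[Y,Y] = 1 (diagonal).

R is symmetric with unit diagonal. Assembling:

R = [[1, -0.2004],
 [-0.2004, 1]]


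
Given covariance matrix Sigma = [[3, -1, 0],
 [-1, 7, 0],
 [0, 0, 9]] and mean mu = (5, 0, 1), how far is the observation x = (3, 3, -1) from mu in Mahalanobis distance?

Step 1 — centre the observation: (x - mu) = (-2, 3, -2).

Step 2 — invert Sigma (cofactor / det for 3×3, or solve directly):
  Sigma^{-1} = [[0.35, 0.05, 0],
 [0.05, 0.15, 0],
 [0, 0, 0.1111]].

Step 3 — form the quadratic (x - mu)^T · Sigma^{-1} · (x - mu):
  Sigma^{-1} · (x - mu) = (-0.55, 0.35, -0.2222).
  (x - mu)^T · [Sigma^{-1} · (x - mu)] = (-2)·(-0.55) + (3)·(0.35) + (-2)·(-0.2222) = 2.5944.

Step 4 — take square root: d = √(2.5944) ≈ 1.6107.

d(x, mu) = √(2.5944) ≈ 1.6107


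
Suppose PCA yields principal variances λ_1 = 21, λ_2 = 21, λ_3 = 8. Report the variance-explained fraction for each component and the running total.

Step 1 — total variance = trace(Sigma) = Σ λ_i = 21 + 21 + 8 = 50.

Step 2 — fraction explained by component i = λ_i / Σ λ:
  PC1: 21/50 = 0.42
  PC2: 21/50 = 0.42
  PC3: 8/50 = 0.16

Step 3 — cumulative fraction after k components = (λ_1 + ... + λ_k) / Σ λ:
  k = 1: 21/50 = 0.42
  k = 2: (21 + 21)/50 = 42/50 = 0.84
  k = 3: (21 + 21 + 8)/50 = 50/50 = 1

Summary (fraction, with percent):

explained: PC1 0.42 (42%), PC2 0.42 (42%), PC3 0.16 (16%);  cumulative: 0.42, 0.84, 1


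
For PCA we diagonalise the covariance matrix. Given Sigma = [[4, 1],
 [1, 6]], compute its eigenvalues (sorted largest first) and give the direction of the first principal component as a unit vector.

Step 1 — characteristic polynomial of 2×2 Sigma:
  det(Sigma - λI) = λ² - trace · λ + det = 0.
  trace = 4 + 6 = 10, det = 4·6 - (1)² = 23.
Step 2 — discriminant:
  Δ = trace² - 4·det = 100 - 92 = 8.
Step 3 — eigenvalues:
  λ = (trace ± √Δ)/2 = (10 ± 2.8284)/2,
  λ_1 = 6.4142,  λ_2 = 3.5858.

Step 4 — unit eigenvector for λ_1: solve (Sigma - λ_1 I)v = 0. First row:
  (4 - 6.4142)·v_x + (1)·v_y = 0, i.e. (-2.4142)·v_x + (1)·v_y = 0,
  so v ∝ (b, λ_1 - a) = (1, 2.4142) = u.
  ||u|| = √((1)² + (2.4142)²) = √(6.8284) ≈ 2.6131,
  v_1 = u/||u|| ≈ (0.3827, 0.9239) (||v_1|| = 1).

λ_1 = 6.4142,  λ_2 = 3.5858;  v_1 ≈ (0.3827, 0.9239)


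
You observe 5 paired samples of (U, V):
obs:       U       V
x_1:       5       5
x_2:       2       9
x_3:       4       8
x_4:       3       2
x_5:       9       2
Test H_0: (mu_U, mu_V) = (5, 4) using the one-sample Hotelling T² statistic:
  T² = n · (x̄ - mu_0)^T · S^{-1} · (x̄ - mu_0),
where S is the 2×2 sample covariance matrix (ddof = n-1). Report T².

Step 1 — sample mean vector:
  mean(U) = (5 + 2 + 4 + 3 + 9) / 5 = 23/5 = 4.6
  mean(V) = (5 + 9 + 8 + 2 + 2) / 5 = 26/5 = 5.2
  x̄ = (4.6, 5.2),  deviation x̄ - mu_0 = (4.6, 5.2) - (5, 4) = (-0.4, 1.2).

Step 2 — sample covariance matrix, S[i,j] = (1/(n-1)) · Σ_k (x_{k,i} - mean_i) · (x_{k,j} - mean_j), divisor n-1 = 4:
  S[U,U] = ((0.4)·(0.4) + (-2.6)·(-2.6) + (-0.6)·(-0.6) + (-1.6)·(-1.6) + (4.4)·(4.4)) / 4 = 29.2/4 = 7.3
  S[U,V] = ((0.4)·(-0.2) + (-2.6)·(3.8) + (-0.6)·(2.8) + (-1.6)·(-3.2) + (4.4)·(-3.2)) / 4 = -20.6/4 = -5.15
  S[V,V] = ((-0.2)·(-0.2) + (3.8)·(3.8) + (2.8)·(2.8) + (-3.2)·(-3.2) + (-3.2)·(-3.2)) / 4 = 42.8/4 = 10.7
  S = [[7.3, -5.15],
 [-5.15, 10.7]].

Step 3 — invert S. det(S) = 7.3·10.7 - (-5.15)² = 51.5875.
  S^{-1} = (1/det) · [[d, -b], [-b, a]] = [[0.2074, 0.0998],
 [0.0998, 0.1415]].

Step 4 — quadratic form (x̄ - mu_0)^T · S^{-1} · (x̄ - mu_0):
  S^{-1} · (x̄ - mu_0) = (0.0368, 0.1299),
  (x̄ - mu_0)^T · [...] = (-0.4)·(0.0368) + (1.2)·(0.1299) = 0.1411.

Step 5 — scale by n: T² = 5 · 0.1411 = 0.7056.

T² ≈ 0.7056


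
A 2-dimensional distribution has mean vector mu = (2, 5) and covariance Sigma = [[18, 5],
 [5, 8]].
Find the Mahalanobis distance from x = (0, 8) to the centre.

Step 1 — centre the observation: (x - mu) = (-2, 3).

Step 2 — invert Sigma. det(Sigma) = 18·8 - (5)² = 119.
  Sigma^{-1} = (1/det) · [[d, -b], [-b, a]] = [[0.0672, -0.042],
 [-0.042, 0.1513]].

Step 3 — form the quadratic (x - mu)^T · Sigma^{-1} · (x - mu):
  Sigma^{-1} · (x - mu) = (-0.2605, 0.5378).
  (x - mu)^T · [Sigma^{-1} · (x - mu)] = (-2)·(-0.2605) + (3)·(0.5378) = 2.1345.

Step 4 — take square root: d = √(2.1345) ≈ 1.461.

d(x, mu) = √(2.1345) ≈ 1.461


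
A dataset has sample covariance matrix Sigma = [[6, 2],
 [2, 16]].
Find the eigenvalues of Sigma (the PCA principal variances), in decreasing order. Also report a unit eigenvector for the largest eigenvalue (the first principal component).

Step 1 — characteristic polynomial of 2×2 Sigma:
  det(Sigma - λI) = λ² - trace · λ + det = 0.
  trace = 6 + 16 = 22, det = 6·16 - (2)² = 92.
Step 2 — discriminant:
  Δ = trace² - 4·det = 484 - 368 = 116.
Step 3 — eigenvalues:
  λ = (trace ± √Δ)/2 = (22 ± 10.7703)/2,
  λ_1 = 16.3852,  λ_2 = 5.6148.

Step 4 — unit eigenvector for λ_1: solve (Sigma - λ_1 I)v = 0. First row:
  (6 - 16.3852)·v_x + (2)·v_y = 0, i.e. (-10.3852)·v_x + (2)·v_y = 0,
  so v ∝ (b, λ_1 - a) = (2, 10.3852) = u.
  ||u|| = √((2)² + (10.3852)²) = √(111.8516) ≈ 10.576,
  v_1 = u/||u|| ≈ (0.1891, 0.982) (||v_1|| = 1).

λ_1 = 16.3852,  λ_2 = 5.6148;  v_1 ≈ (0.1891, 0.982)


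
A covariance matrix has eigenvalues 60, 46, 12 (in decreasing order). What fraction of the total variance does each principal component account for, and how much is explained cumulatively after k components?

Step 1 — total variance = trace(Sigma) = Σ λ_i = 60 + 46 + 12 = 118.

Step 2 — fraction explained by component i = λ_i / Σ λ:
  PC1: 60/118 = 0.5085
  PC2: 46/118 = 0.3898
  PC3: 12/118 = 0.1017

Step 3 — cumulative fraction after k components = (λ_1 + ... + λ_k) / Σ λ:
  k = 1: 60/118 = 0.5085
  k = 2: (60 + 46)/118 = 106/118 = 0.8983
  k = 3: (60 + 46 + 12)/118 = 118/118 = 1

Summary (fraction, with percent):

explained: PC1 0.5085 (50.85%), PC2 0.3898 (38.98%), PC3 0.1017 (10.17%);  cumulative: 0.5085, 0.8983, 1


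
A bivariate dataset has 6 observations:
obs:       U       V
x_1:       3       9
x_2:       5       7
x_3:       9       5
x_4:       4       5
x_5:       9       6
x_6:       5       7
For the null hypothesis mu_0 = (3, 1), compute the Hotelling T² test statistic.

Step 1 — sample mean vector:
  mean(U) = (3 + 5 + 9 + 4 + 9 + 5) / 6 = 35/6 = 5.8333
  mean(V) = (9 + 7 + 5 + 5 + 6 + 7) / 6 = 39/6 = 6.5
  x̄ = (5.8333, 6.5),  deviation x̄ - mu_0 = (5.8333, 6.5) - (3, 1) = (2.8333, 5.5).

Step 2 — sample covariance matrix, S[i,j] = (1/(n-1)) · Σ_k (x_{k,i} - mean_i) · (x_{k,j} - mean_j), divisor n-1 = 5:
  S[U,U] = ((-2.8333)·(-2.8333) + (-0.8333)·(-0.8333) + (3.1667)·(3.1667) + (-1.8333)·(-1.8333) + (3.1667)·(3.1667) + (-0.8333)·(-0.8333)) / 5 = 32.8333/5 = 6.5667
  S[U,V] = ((-2.8333)·(2.5) + (-0.8333)·(0.5) + (3.1667)·(-1.5) + (-1.8333)·(-1.5) + (3.1667)·(-0.5) + (-0.8333)·(0.5)) / 5 = -11.5/5 = -2.3
  S[V,V] = ((2.5)·(2.5) + (0.5)·(0.5) + (-1.5)·(-1.5) + (-1.5)·(-1.5) + (-0.5)·(-0.5) + (0.5)·(0.5)) / 5 = 11.5/5 = 2.3
  S = [[6.5667, -2.3],
 [-2.3, 2.3]].

Step 3 — invert S. det(S) = 6.5667·2.3 - (-2.3)² = 9.8133.
  S^{-1} = (1/det) · [[d, -b], [-b, a]] = [[0.2344, 0.2344],
 [0.2344, 0.6692]].

Step 4 — quadratic form (x̄ - mu_0)^T · S^{-1} · (x̄ - mu_0):
  S^{-1} · (x̄ - mu_0) = (1.9531, 4.3444),
  (x̄ - mu_0)^T · [...] = (2.8333)·(1.9531) + (5.5)·(4.3444) = 29.4282.

Step 5 — scale by n: T² = 6 · 29.4282 = 176.5693.

T² ≈ 176.5693


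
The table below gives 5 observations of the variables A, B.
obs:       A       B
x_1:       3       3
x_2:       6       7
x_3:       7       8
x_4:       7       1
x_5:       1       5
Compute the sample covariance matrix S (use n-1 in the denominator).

Step 1 — column means:
  mean(A) = (3 + 6 + 7 + 7 + 1) / 5 = 24/5 = 4.8
  mean(B) = (3 + 7 + 8 + 1 + 5) / 5 = 24/5 = 4.8

Step 2 — sample covariance S[i,j] = (1/(n-1)) · Σ_k (x_{k,i} - mean_i) · (x_{k,j} - mean_j), with n-1 = 4.
  S[A,A] = ((-1.8)·(-1.8) + (1.2)·(1.2) + (2.2)·(2.2) + (2.2)·(2.2) + (-3.8)·(-3.8)) / 4 = 28.8/4 = 7.2
  S[A,B] = ((-1.8)·(-1.8) + (1.2)·(2.2) + (2.2)·(3.2) + (2.2)·(-3.8) + (-3.8)·(0.2)) / 4 = 3.8/4 = 0.95
  S[B,B] = ((-1.8)·(-1.8) + (2.2)·(2.2) + (3.2)·(3.2) + (-3.8)·(-3.8) + (0.2)·(0.2)) / 4 = 32.8/4 = 8.2

S is symmetric (S[j,i] = S[i,j]). Assembling:

S = [[7.2, 0.95],
 [0.95, 8.2]]


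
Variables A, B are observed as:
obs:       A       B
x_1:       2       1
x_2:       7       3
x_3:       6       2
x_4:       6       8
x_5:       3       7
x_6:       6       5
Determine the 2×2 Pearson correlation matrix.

Step 1 — column means:
  mean(A) = (2 + 7 + 6 + 6 + 3 + 6) / 6 = 30/6 = 5
  mean(B) = (1 + 3 + 2 + 8 + 7 + 5) / 6 = 26/6 = 4.3333

Step 2 — sample variances and covariances s[i,j] = (1/(n-1)) · Σ_k (x_{k,i} - mean_i) · (x_{k,j} - mean_j), with n-1 = 5:
  s[A,A] = ((-3)·(-3) + (2)·(2) + (1)·(1) + (1)·(1) + (-2)·(-2) + (1)·(1)) / 5 = 20/5 = 4
  s[A,B] = ((-3)·(-3.3333) + (2)·(-1.3333) + (1)·(-2.3333) + (1)·(3.6667) + (-2)·(2.6667) + (1)·(0.6667)) / 5 = 4/5 = 0.8
  s[B,B] = ((-3.3333)·(-3.3333) + (-1.3333)·(-1.3333) + (-2.3333)·(-2.3333) + (3.6667)·(3.6667) + (2.6667)·(2.6667) + (0.6667)·(0.6667)) / 5 = 39.3333/5 = 7.8667
  Sample standard deviations s_i = √(s[i,i]):
  s(A) = √(4) = 2
  s(B) = √(7.8667) = 2.8048

Step 3 — r_{ij} = s_{ij} / (s_i · s_j):
  r[A,A] = 1 (diagonal).
  r[A,B] = 0.8 / (2 · 2.8048) = 0.8 / 5.6095 = 0.1426
  r[B,B] = 1 (diagonal).

R is symmetric with unit diagonal. Assembling:

R = [[1, 0.1426],
 [0.1426, 1]]


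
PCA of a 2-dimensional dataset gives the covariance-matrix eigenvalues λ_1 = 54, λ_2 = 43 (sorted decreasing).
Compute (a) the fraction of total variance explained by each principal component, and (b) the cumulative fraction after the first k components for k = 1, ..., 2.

Step 1 — total variance = trace(Sigma) = Σ λ_i = 54 + 43 = 97.

Step 2 — fraction explained by component i = λ_i / Σ λ:
  PC1: 54/97 = 0.5567
  PC2: 43/97 = 0.4433

Step 3 — cumulative fraction after k components = (λ_1 + ... + λ_k) / Σ λ:
  k = 1: 54/97 = 0.5567
  k = 2: (54 + 43)/97 = 97/97 = 1

Summary (fraction, with percent):

explained: PC1 0.5567 (55.67%), PC2 0.4433 (44.33%);  cumulative: 0.5567, 1


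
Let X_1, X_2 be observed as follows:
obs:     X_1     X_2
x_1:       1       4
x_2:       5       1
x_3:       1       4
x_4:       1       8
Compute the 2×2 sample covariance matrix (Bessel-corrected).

Step 1 — column means:
  mean(X_1) = (1 + 5 + 1 + 1) / 4 = 8/4 = 2
  mean(X_2) = (4 + 1 + 4 + 8) / 4 = 17/4 = 4.25

Step 2 — sample covariance S[i,j] = (1/(n-1)) · Σ_k (x_{k,i} - mean_i) · (x_{k,j} - mean_j), with n-1 = 3.
  S[X_1,X_1] = ((-1)·(-1) + (3)·(3) + (-1)·(-1) + (-1)·(-1)) / 3 = 12/3 = 4
  S[X_1,X_2] = ((-1)·(-0.25) + (3)·(-3.25) + (-1)·(-0.25) + (-1)·(3.75)) / 3 = -13/3 = -4.3333
  S[X_2,X_2] = ((-0.25)·(-0.25) + (-3.25)·(-3.25) + (-0.25)·(-0.25) + (3.75)·(3.75)) / 3 = 24.75/3 = 8.25

S is symmetric (S[j,i] = S[i,j]). Assembling:

S = [[4, -4.3333],
 [-4.3333, 8.25]]


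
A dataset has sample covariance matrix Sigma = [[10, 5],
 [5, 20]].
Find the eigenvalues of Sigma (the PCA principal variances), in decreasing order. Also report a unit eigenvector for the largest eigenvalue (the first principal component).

Step 1 — characteristic polynomial of 2×2 Sigma:
  det(Sigma - λI) = λ² - trace · λ + det = 0.
  trace = 10 + 20 = 30, det = 10·20 - (5)² = 175.
Step 2 — discriminant:
  Δ = trace² - 4·det = 900 - 700 = 200.
Step 3 — eigenvalues:
  λ = (trace ± √Δ)/2 = (30 ± 14.1421)/2,
  λ_1 = 22.0711,  λ_2 = 7.9289.

Step 4 — unit eigenvector for λ_1: solve (Sigma - λ_1 I)v = 0. First row:
  (10 - 22.0711)·v_x + (5)·v_y = 0, i.e. (-12.0711)·v_x + (5)·v_y = 0,
  so v ∝ (b, λ_1 - a) = (5, 12.0711) = u.
  ||u|| = √((5)² + (12.0711)²) = √(170.7107) ≈ 13.0656,
  v_1 = u/||u|| ≈ (0.3827, 0.9239) (||v_1|| = 1).

λ_1 = 22.0711,  λ_2 = 7.9289;  v_1 ≈ (0.3827, 0.9239)


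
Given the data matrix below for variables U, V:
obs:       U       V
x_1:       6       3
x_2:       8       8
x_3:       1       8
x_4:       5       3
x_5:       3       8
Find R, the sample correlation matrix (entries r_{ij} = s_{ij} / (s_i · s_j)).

Step 1 — column means:
  mean(U) = (6 + 8 + 1 + 5 + 3) / 5 = 23/5 = 4.6
  mean(V) = (3 + 8 + 8 + 3 + 8) / 5 = 30/5 = 6

Step 2 — sample variances and covariances s[i,j] = (1/(n-1)) · Σ_k (x_{k,i} - mean_i) · (x_{k,j} - mean_j), with n-1 = 4:
  s[U,U] = ((1.4)·(1.4) + (3.4)·(3.4) + (-3.6)·(-3.6) + (0.4)·(0.4) + (-1.6)·(-1.6)) / 4 = 29.2/4 = 7.3
  s[U,V] = ((1.4)·(-3) + (3.4)·(2) + (-3.6)·(2) + (0.4)·(-3) + (-1.6)·(2)) / 4 = -9/4 = -2.25
  s[V,V] = ((-3)·(-3) + (2)·(2) + (2)·(2) + (-3)·(-3) + (2)·(2)) / 4 = 30/4 = 7.5
  Sample standard deviations s_i = √(s[i,i]):
  s(U) = √(7.3) = 2.7019
  s(V) = √(7.5) = 2.7386

Step 3 — r_{ij} = s_{ij} / (s_i · s_j):
  r[U,U] = 1 (diagonal).
  r[U,V] = -2.25 / (2.7019 · 2.7386) = -2.25 / 7.3993 = -0.3041
  r[V,V] = 1 (diagonal).

R is symmetric with unit diagonal. Assembling:

R = [[1, -0.3041],
 [-0.3041, 1]]


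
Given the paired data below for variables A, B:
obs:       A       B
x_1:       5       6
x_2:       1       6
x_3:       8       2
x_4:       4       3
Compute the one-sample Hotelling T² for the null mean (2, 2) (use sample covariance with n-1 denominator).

Step 1 — sample mean vector:
  mean(A) = (5 + 1 + 8 + 4) / 4 = 18/4 = 4.5
  mean(B) = (6 + 6 + 2 + 3) / 4 = 17/4 = 4.25
  x̄ = (4.5, 4.25),  deviation x̄ - mu_0 = (4.5, 4.25) - (2, 2) = (2.5, 2.25).

Step 2 — sample covariance matrix, S[i,j] = (1/(n-1)) · Σ_k (x_{k,i} - mean_i) · (x_{k,j} - mean_j), divisor n-1 = 3:
  S[A,A] = ((0.5)·(0.5) + (-3.5)·(-3.5) + (3.5)·(3.5) + (-0.5)·(-0.5)) / 3 = 25/3 = 8.3333
  S[A,B] = ((0.5)·(1.75) + (-3.5)·(1.75) + (3.5)·(-2.25) + (-0.5)·(-1.25)) / 3 = -12.5/3 = -4.1667
  S[B,B] = ((1.75)·(1.75) + (1.75)·(1.75) + (-2.25)·(-2.25) + (-1.25)·(-1.25)) / 3 = 12.75/3 = 4.25
  S = [[8.3333, -4.1667],
 [-4.1667, 4.25]].

Step 3 — invert S. det(S) = 8.3333·4.25 - (-4.1667)² = 18.0556.
  S^{-1} = (1/det) · [[d, -b], [-b, a]] = [[0.2354, 0.2308],
 [0.2308, 0.4615]].

Step 4 — quadratic form (x̄ - mu_0)^T · S^{-1} · (x̄ - mu_0):
  S^{-1} · (x̄ - mu_0) = (1.1077, 1.6154),
  (x̄ - mu_0)^T · [...] = (2.5)·(1.1077) + (2.25)·(1.6154) = 6.4038.

Step 5 — scale by n: T² = 4 · 6.4038 = 25.6154.

T² ≈ 25.6154


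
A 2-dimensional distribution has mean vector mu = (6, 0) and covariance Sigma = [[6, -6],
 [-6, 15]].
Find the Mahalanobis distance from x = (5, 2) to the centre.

Step 1 — centre the observation: (x - mu) = (-1, 2).

Step 2 — invert Sigma. det(Sigma) = 6·15 - (-6)² = 54.
  Sigma^{-1} = (1/det) · [[d, -b], [-b, a]] = [[0.2778, 0.1111],
 [0.1111, 0.1111]].

Step 3 — form the quadratic (x - mu)^T · Sigma^{-1} · (x - mu):
  Sigma^{-1} · (x - mu) = (-0.0556, 0.1111).
  (x - mu)^T · [Sigma^{-1} · (x - mu)] = (-1)·(-0.0556) + (2)·(0.1111) = 0.2778.

Step 4 — take square root: d = √(0.2778) ≈ 0.527.

d(x, mu) = √(0.2778) ≈ 0.527


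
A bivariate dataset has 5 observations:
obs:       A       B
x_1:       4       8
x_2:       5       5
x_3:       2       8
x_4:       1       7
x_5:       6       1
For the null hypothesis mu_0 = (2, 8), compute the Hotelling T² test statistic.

Step 1 — sample mean vector:
  mean(A) = (4 + 5 + 2 + 1 + 6) / 5 = 18/5 = 3.6
  mean(B) = (8 + 5 + 8 + 7 + 1) / 5 = 29/5 = 5.8
  x̄ = (3.6, 5.8),  deviation x̄ - mu_0 = (3.6, 5.8) - (2, 8) = (1.6, -2.2).

Step 2 — sample covariance matrix, S[i,j] = (1/(n-1)) · Σ_k (x_{k,i} - mean_i) · (x_{k,j} - mean_j), divisor n-1 = 4:
  S[A,A] = ((0.4)·(0.4) + (1.4)·(1.4) + (-1.6)·(-1.6) + (-2.6)·(-2.6) + (2.4)·(2.4)) / 4 = 17.2/4 = 4.3
  S[A,B] = ((0.4)·(2.2) + (1.4)·(-0.8) + (-1.6)·(2.2) + (-2.6)·(1.2) + (2.4)·(-4.8)) / 4 = -18.4/4 = -4.6
  S[B,B] = ((2.2)·(2.2) + (-0.8)·(-0.8) + (2.2)·(2.2) + (1.2)·(1.2) + (-4.8)·(-4.8)) / 4 = 34.8/4 = 8.7
  S = [[4.3, -4.6],
 [-4.6, 8.7]].

Step 3 — invert S. det(S) = 4.3·8.7 - (-4.6)² = 16.25.
  S^{-1} = (1/det) · [[d, -b], [-b, a]] = [[0.5354, 0.2831],
 [0.2831, 0.2646]].

Step 4 — quadratic form (x̄ - mu_0)^T · S^{-1} · (x̄ - mu_0):
  S^{-1} · (x̄ - mu_0) = (0.2338, -0.1292),
  (x̄ - mu_0)^T · [...] = (1.6)·(0.2338) + (-2.2)·(-0.1292) = 0.6585.

Step 5 — scale by n: T² = 5 · 0.6585 = 3.2923.

T² ≈ 3.2923
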